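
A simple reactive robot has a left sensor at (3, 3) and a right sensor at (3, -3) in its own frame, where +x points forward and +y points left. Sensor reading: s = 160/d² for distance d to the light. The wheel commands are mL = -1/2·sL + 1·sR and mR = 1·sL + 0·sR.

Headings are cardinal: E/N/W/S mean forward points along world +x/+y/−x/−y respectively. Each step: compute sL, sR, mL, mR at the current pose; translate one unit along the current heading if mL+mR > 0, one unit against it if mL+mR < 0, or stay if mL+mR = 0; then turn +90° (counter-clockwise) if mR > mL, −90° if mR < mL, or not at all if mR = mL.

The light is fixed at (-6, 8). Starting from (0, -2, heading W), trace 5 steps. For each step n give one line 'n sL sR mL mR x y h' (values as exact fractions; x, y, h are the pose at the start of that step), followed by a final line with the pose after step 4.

0 80/89 80/29 5960/2581 80/89 0 -2 W
1 160/53 160/113 -560/5989 160/53 -1 -2 N
2 40/37 4 128/37 40/37 -1 -1 W
3 160/37 32/17 -176/629 160/37 -2 -1 N
4 80/61 80/13 4360/793 80/61 -2 0 W
final -3 0 N

n=0: pose=(0,-2,W); sL=80/89, sR=80/29; mL=5960/2581, mR=80/89; mL+mR=8280/2581 → advance +1; mR−mL=-3640/2581 → turn -1·90°
n=1: pose=(-1,-2,N); sL=160/53, sR=160/113; mL=-560/5989, mR=160/53; mL+mR=17520/5989 → advance +1; mR−mL=18640/5989 → turn +1·90°
n=2: pose=(-1,-1,W); sL=40/37, sR=4; mL=128/37, mR=40/37; mL+mR=168/37 → advance +1; mR−mL=-88/37 → turn -1·90°
n=3: pose=(-2,-1,N); sL=160/37, sR=32/17; mL=-176/629, mR=160/37; mL+mR=2544/629 → advance +1; mR−mL=2896/629 → turn +1·90°
n=4: pose=(-2,0,W); sL=80/61, sR=80/13; mL=4360/793, mR=80/61; mL+mR=5400/793 → advance +1; mR−mL=-3320/793 → turn -1·90°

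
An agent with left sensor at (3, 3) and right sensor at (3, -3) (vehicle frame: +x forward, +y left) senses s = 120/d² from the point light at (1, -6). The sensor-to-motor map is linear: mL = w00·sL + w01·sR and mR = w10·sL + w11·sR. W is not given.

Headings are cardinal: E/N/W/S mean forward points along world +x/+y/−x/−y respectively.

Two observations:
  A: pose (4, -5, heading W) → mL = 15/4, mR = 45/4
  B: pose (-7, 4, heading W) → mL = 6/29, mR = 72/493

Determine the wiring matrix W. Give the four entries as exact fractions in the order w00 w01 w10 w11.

0 1/2 1/2 -1/2

obs A: pose=(4,-5,W) → sL=30, sR=15/2, mL=15/4, mR=45/4
obs B: pose=(-7,4,W) → sL=12/17, sR=12/29, mL=6/29, mR=72/493
sensor matrix S = [[30, 15/2], [12/17, 12/29]]; det S = 3510/493
solve [mL_A; mL_B] = S·[w00; w01] and [mR_A; mR_B] = S·[w10; w11]:
  w00 = 0, w01 = 1/2, w10 = 1/2, w11 = -1/2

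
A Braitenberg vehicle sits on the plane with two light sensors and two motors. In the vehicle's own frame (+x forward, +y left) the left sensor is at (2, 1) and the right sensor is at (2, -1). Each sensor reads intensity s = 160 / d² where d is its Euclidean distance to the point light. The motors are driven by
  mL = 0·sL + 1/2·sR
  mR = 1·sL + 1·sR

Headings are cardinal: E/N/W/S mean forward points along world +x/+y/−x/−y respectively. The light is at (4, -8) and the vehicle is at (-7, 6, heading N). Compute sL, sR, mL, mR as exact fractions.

left sensor world pos  = (-8, 8); dL² = 400
right sensor world pos = (-6, 8); dR² = 356
sL = 160/400 = 2/5
sR = 160/356 = 40/89
mL = 0·sL + 1/2·sR = 20/89
mR = 1·sL + 1·sR = 378/445

2/5 40/89 20/89 378/445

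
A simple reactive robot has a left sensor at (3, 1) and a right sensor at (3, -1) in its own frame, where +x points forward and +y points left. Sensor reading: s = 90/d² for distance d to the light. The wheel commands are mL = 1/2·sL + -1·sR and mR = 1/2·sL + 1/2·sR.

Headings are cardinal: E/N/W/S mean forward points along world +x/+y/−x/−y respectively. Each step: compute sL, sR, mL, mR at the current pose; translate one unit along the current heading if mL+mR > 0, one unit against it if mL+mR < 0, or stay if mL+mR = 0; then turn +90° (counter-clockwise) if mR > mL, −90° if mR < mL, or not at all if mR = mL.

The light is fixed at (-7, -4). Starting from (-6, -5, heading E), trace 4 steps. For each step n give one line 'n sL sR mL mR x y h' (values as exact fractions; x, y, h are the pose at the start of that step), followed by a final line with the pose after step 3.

n=0: pose=(-6,-5,E); sL=45/8, sR=9/2; mL=-27/16, mR=81/16; mL+mR=27/8 → advance +1; mR−mL=27/4 → turn +1·90°
n=1: pose=(-5,-5,N); sL=18, sR=90/13; mL=27/13, mR=162/13; mL+mR=189/13 → advance +1; mR−mL=135/13 → turn +1·90°
n=2: pose=(-5,-4,W); sL=45, sR=45; mL=-45/2, mR=45; mL+mR=45/2 → advance +1; mR−mL=135/2 → turn +1·90°
n=3: pose=(-6,-4,S); sL=90/13, sR=10; mL=-85/13, mR=110/13; mL+mR=25/13 → advance +1; mR−mL=15 → turn +1·90°

0 45/8 9/2 -27/16 81/16 -6 -5 E
1 18 90/13 27/13 162/13 -5 -5 N
2 45 45 -45/2 45 -5 -4 W
3 90/13 10 -85/13 110/13 -6 -4 S
final -6 -5 E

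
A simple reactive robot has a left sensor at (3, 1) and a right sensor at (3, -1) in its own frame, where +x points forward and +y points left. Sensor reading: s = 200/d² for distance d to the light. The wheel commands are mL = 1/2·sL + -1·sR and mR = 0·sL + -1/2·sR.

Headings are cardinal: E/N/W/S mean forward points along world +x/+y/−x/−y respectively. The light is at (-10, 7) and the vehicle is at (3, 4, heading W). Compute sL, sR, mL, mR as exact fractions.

50/29 25/13 -400/377 -25/26

left sensor world pos  = (0, 3); dL² = 116
right sensor world pos = (0, 5); dR² = 104
sL = 200/116 = 50/29
sR = 200/104 = 25/13
mL = 1/2·sL + -1·sR = -400/377
mR = 0·sL + -1/2·sR = -25/26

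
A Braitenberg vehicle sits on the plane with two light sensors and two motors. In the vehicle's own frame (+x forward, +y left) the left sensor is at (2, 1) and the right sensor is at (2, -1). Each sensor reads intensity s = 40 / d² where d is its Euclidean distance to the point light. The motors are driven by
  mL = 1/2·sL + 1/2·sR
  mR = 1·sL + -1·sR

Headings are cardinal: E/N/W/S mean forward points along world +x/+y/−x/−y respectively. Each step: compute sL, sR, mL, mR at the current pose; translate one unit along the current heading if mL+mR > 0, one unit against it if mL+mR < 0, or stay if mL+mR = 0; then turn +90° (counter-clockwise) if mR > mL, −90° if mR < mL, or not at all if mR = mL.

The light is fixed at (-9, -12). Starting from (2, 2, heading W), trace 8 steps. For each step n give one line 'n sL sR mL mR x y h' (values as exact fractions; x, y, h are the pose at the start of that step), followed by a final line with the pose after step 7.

0 4/25 20/153 556/3825 112/3825 2 2 W
1 40/337 40/377 14280/127049 1600/127049 1 2 N
2 1/10 2/17 37/340 -3/170 1 3 E
3 40/313 40/269 11640/84197 -1760/84197 2 3 S
4 4/25 20/153 556/3825 112/3825 2 2 W
5 40/337 40/377 14280/127049 1600/127049 1 2 N
6 1/10 2/17 37/340 -3/170 1 3 E
7 40/313 40/269 11640/84197 -1760/84197 2 3 S
final 2 2 W

n=0: pose=(2,2,W); sL=4/25, sR=20/153; mL=556/3825, mR=112/3825; mL+mR=668/3825 → advance +1; mR−mL=-148/1275 → turn -1·90°
n=1: pose=(1,2,N); sL=40/337, sR=40/377; mL=14280/127049, mR=1600/127049; mL+mR=15880/127049 → advance +1; mR−mL=-12680/127049 → turn -1·90°
n=2: pose=(1,3,E); sL=1/10, sR=2/17; mL=37/340, mR=-3/170; mL+mR=31/340 → advance +1; mR−mL=-43/340 → turn -1·90°
n=3: pose=(2,3,S); sL=40/313, sR=40/269; mL=11640/84197, mR=-1760/84197; mL+mR=9880/84197 → advance +1; mR−mL=-13400/84197 → turn -1·90°
n=4: pose=(2,2,W); sL=4/25, sR=20/153; mL=556/3825, mR=112/3825; mL+mR=668/3825 → advance +1; mR−mL=-148/1275 → turn -1·90°
n=5: pose=(1,2,N); sL=40/337, sR=40/377; mL=14280/127049, mR=1600/127049; mL+mR=15880/127049 → advance +1; mR−mL=-12680/127049 → turn -1·90°
n=6: pose=(1,3,E); sL=1/10, sR=2/17; mL=37/340, mR=-3/170; mL+mR=31/340 → advance +1; mR−mL=-43/340 → turn -1·90°
n=7: pose=(2,3,S); sL=40/313, sR=40/269; mL=11640/84197, mR=-1760/84197; mL+mR=9880/84197 → advance +1; mR−mL=-13400/84197 → turn -1·90°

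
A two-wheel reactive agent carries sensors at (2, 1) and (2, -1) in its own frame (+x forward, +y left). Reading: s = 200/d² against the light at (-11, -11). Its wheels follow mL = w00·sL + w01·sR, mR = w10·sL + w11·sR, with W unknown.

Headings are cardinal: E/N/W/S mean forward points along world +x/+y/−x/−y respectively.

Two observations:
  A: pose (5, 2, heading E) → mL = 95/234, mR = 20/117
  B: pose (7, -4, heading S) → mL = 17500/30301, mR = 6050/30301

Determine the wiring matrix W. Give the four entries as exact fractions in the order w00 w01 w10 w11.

obs A: pose=(5,2,E) → sL=5/13, sR=50/117, mL=95/234, mR=20/117
obs B: pose=(7,-4,S) → sL=100/193, sR=100/157, mL=17500/30301, mR=6050/30301
sensor matrix S = [[5/13, 50/117], [100/193, 100/157]]; det S = 83500/3545217
solve [mL_A; mL_B] = S·[w00; w01] and [mR_A; mR_B] = S·[w10; w11]:
  w00 = 1/2, w01 = 1/2, w10 = 1, w11 = -1/2

1/2 1/2 1 -1/2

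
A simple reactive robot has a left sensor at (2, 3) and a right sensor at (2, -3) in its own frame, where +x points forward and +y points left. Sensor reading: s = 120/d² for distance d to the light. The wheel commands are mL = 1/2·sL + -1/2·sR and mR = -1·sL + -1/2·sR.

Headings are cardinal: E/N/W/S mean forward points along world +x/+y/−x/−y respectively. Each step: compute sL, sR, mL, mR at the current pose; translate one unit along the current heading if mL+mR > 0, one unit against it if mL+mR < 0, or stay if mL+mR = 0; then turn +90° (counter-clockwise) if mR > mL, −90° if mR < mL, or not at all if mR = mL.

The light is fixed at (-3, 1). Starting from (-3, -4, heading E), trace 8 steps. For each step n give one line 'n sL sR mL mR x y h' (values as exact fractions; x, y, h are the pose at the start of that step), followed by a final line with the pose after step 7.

0 15 30/17 225/34 -270/17 -3 -4 E
1 120/53 24/13 144/689 -2196/689 -4 -4 S
2 60/29 12 -144/29 -234/29 -4 -3 W
3 120/13 120/13 0 -180/13 -3 -3 N
4 15 30/17 225/34 -270/17 -3 -4 E
5 120/53 24/13 144/689 -2196/689 -4 -4 S
6 60/29 12 -144/29 -234/29 -4 -3 W
7 120/13 120/13 0 -180/13 -3 -3 N
final -3 -4 E

n=0: pose=(-3,-4,E); sL=15, sR=30/17; mL=225/34, mR=-270/17; mL+mR=-315/34 → advance -1; mR−mL=-45/2 → turn -1·90°
n=1: pose=(-4,-4,S); sL=120/53, sR=24/13; mL=144/689, mR=-2196/689; mL+mR=-2052/689 → advance -1; mR−mL=-180/53 → turn -1·90°
n=2: pose=(-4,-3,W); sL=60/29, sR=12; mL=-144/29, mR=-234/29; mL+mR=-378/29 → advance -1; mR−mL=-90/29 → turn -1·90°
n=3: pose=(-3,-3,N); sL=120/13, sR=120/13; mL=0, mR=-180/13; mL+mR=-180/13 → advance -1; mR−mL=-180/13 → turn -1·90°
n=4: pose=(-3,-4,E); sL=15, sR=30/17; mL=225/34, mR=-270/17; mL+mR=-315/34 → advance -1; mR−mL=-45/2 → turn -1·90°
n=5: pose=(-4,-4,S); sL=120/53, sR=24/13; mL=144/689, mR=-2196/689; mL+mR=-2052/689 → advance -1; mR−mL=-180/53 → turn -1·90°
n=6: pose=(-4,-3,W); sL=60/29, sR=12; mL=-144/29, mR=-234/29; mL+mR=-378/29 → advance -1; mR−mL=-90/29 → turn -1·90°
n=7: pose=(-3,-3,N); sL=120/13, sR=120/13; mL=0, mR=-180/13; mL+mR=-180/13 → advance -1; mR−mL=-180/13 → turn -1·90°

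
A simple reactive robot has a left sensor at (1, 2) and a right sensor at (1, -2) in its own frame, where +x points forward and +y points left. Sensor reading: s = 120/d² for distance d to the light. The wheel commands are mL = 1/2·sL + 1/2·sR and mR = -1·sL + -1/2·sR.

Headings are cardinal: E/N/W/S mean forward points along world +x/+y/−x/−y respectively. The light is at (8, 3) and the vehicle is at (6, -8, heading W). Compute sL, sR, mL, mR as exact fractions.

60/89 4/3 268/267 -358/267

left sensor world pos  = (5, -10); dL² = 178
right sensor world pos = (5, -6); dR² = 90
sL = 120/178 = 60/89
sR = 120/90 = 4/3
mL = 1/2·sL + 1/2·sR = 268/267
mR = -1·sL + -1/2·sR = -358/267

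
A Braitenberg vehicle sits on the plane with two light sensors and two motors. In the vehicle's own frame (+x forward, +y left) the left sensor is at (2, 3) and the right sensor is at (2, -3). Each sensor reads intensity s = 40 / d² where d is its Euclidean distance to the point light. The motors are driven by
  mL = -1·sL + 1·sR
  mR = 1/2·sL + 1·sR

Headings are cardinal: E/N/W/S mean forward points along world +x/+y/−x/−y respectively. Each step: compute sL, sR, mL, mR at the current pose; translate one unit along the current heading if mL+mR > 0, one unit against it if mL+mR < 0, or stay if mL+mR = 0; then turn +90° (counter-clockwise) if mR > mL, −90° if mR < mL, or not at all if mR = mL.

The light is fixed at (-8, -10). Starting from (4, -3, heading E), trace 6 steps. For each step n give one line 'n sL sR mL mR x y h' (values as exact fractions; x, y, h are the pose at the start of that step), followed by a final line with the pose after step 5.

n=0: pose=(4,-3,E); sL=5/37, sR=10/53; mL=105/1961, mR=1005/3922; mL+mR=1215/3922 → advance +1; mR−mL=15/74 → turn +1·90°
n=1: pose=(5,-3,N); sL=40/181, sR=40/337; mL=-6240/60997, mR=13980/60997; mL+mR=7740/60997 → advance +1; mR−mL=60/181 → turn +1·90°
n=2: pose=(5,-2,W); sL=20/73, sR=20/121; mL=-960/8833, mR=2670/8833; mL+mR=1710/8833 → advance +1; mR−mL=30/73 → turn +1·90°
n=3: pose=(4,-2,S); sL=40/261, sR=40/117; mL=640/3393, mR=1420/3393; mL+mR=2060/3393 → advance +1; mR−mL=20/87 → turn +1·90°
n=4: pose=(4,-3,E); sL=5/37, sR=10/53; mL=105/1961, mR=1005/3922; mL+mR=1215/3922 → advance +1; mR−mL=15/74 → turn +1·90°
n=5: pose=(5,-3,N); sL=40/181, sR=40/337; mL=-6240/60997, mR=13980/60997; mL+mR=7740/60997 → advance +1; mR−mL=60/181 → turn +1·90°

0 5/37 10/53 105/1961 1005/3922 4 -3 E
1 40/181 40/337 -6240/60997 13980/60997 5 -3 N
2 20/73 20/121 -960/8833 2670/8833 5 -2 W
3 40/261 40/117 640/3393 1420/3393 4 -2 S
4 5/37 10/53 105/1961 1005/3922 4 -3 E
5 40/181 40/337 -6240/60997 13980/60997 5 -3 N
final 5 -2 W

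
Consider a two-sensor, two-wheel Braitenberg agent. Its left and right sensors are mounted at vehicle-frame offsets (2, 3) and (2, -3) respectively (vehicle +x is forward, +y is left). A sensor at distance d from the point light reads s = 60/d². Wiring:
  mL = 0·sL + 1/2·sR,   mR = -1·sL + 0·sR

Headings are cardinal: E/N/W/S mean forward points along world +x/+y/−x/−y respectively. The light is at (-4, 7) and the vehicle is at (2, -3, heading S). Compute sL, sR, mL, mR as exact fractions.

4/15 20/51 10/51 -4/15

left sensor world pos  = (5, -5); dL² = 225
right sensor world pos = (-1, -5); dR² = 153
sL = 60/225 = 4/15
sR = 60/153 = 20/51
mL = 0·sL + 1/2·sR = 10/51
mR = -1·sL + 0·sR = -4/15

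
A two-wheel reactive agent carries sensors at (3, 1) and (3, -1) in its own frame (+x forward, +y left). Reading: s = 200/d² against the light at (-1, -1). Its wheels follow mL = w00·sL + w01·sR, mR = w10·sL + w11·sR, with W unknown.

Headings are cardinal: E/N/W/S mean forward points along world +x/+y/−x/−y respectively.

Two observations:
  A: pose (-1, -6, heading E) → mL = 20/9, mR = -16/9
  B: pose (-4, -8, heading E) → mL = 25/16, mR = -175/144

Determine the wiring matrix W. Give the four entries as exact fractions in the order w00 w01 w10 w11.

0 1/2 -1/2 1/2

obs A: pose=(-1,-6,E) → sL=8, sR=40/9, mL=20/9, mR=-16/9
obs B: pose=(-4,-8,E) → sL=50/9, sR=25/8, mL=25/16, mR=-175/144
sensor matrix S = [[8, 40/9], [50/9, 25/8]]; det S = 25/81
solve [mL_A; mL_B] = S·[w00; w01] and [mR_A; mR_B] = S·[w10; w11]:
  w00 = 0, w01 = 1/2, w10 = -1/2, w11 = 1/2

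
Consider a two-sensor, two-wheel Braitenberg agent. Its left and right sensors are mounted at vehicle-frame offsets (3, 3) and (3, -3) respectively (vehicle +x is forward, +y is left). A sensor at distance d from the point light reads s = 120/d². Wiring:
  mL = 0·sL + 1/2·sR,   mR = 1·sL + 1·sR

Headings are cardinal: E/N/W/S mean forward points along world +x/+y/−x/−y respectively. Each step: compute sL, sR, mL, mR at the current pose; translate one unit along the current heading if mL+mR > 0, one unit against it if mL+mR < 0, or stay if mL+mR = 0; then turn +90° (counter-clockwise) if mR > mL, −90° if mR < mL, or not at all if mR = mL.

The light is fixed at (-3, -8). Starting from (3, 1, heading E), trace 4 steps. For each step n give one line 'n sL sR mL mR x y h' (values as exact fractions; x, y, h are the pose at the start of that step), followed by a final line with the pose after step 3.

0 8/15 40/39 20/39 304/195 3 1 E
1 3/4 30/61 15/61 303/244 4 1 N
2 24/13 24/37 12/37 1200/481 4 2 W
3 12/13 60/29 30/29 1128/377 3 2 S
final 3 1 E

n=0: pose=(3,1,E); sL=8/15, sR=40/39; mL=20/39, mR=304/195; mL+mR=404/195 → advance +1; mR−mL=68/65 → turn +1·90°
n=1: pose=(4,1,N); sL=3/4, sR=30/61; mL=15/61, mR=303/244; mL+mR=363/244 → advance +1; mR−mL=243/244 → turn +1·90°
n=2: pose=(4,2,W); sL=24/13, sR=24/37; mL=12/37, mR=1200/481; mL+mR=1356/481 → advance +1; mR−mL=1044/481 → turn +1·90°
n=3: pose=(3,2,S); sL=12/13, sR=60/29; mL=30/29, mR=1128/377; mL+mR=1518/377 → advance +1; mR−mL=738/377 → turn +1·90°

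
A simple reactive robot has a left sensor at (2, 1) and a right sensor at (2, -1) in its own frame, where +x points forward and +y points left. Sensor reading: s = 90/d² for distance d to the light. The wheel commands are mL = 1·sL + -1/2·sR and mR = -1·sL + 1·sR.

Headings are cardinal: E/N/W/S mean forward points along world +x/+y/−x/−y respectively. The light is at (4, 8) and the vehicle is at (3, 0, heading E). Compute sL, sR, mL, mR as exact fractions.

9/5 45/41 513/410 -144/205

left sensor world pos  = (5, 1); dL² = 50
right sensor world pos = (5, -1); dR² = 82
sL = 90/50 = 9/5
sR = 90/82 = 45/41
mL = 1·sL + -1/2·sR = 513/410
mR = -1·sL + 1·sR = -144/205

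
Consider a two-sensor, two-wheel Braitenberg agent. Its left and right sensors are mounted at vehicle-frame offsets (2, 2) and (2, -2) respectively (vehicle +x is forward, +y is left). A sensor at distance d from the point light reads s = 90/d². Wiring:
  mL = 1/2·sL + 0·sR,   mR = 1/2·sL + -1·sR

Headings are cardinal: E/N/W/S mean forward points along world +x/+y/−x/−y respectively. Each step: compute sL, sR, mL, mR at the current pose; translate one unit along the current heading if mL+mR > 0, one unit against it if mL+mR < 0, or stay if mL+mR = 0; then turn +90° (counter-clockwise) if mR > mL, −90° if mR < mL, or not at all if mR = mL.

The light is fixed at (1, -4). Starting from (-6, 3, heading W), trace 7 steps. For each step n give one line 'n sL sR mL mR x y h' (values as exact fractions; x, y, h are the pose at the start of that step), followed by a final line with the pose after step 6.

n=0: pose=(-6,3,W); sL=45/53, sR=5/9; mL=45/106, mR=-125/954; mL+mR=140/477 → advance +1; mR−mL=-5/9 → turn -1·90°
n=1: pose=(-7,3,N); sL=90/181, sR=10/13; mL=45/181, mR=-1225/2353; mL+mR=-640/2353 → advance -1; mR−mL=-10/13 → turn -1·90°
n=2: pose=(-7,2,E); sL=9/10, sR=45/26; mL=9/20, mR=-333/260; mL+mR=-54/65 → advance -1; mR−mL=-45/26 → turn -1·90°
n=3: pose=(-8,2,S); sL=18/13, sR=90/137; mL=9/13, mR=63/1781; mL+mR=1296/1781 → advance +1; mR−mL=-90/137 → turn -1·90°
n=4: pose=(-8,1,W); sL=9/13, sR=9/17; mL=9/26, mR=-81/442; mL+mR=36/221 → advance +1; mR−mL=-9/17 → turn -1·90°
n=5: pose=(-9,1,N); sL=90/193, sR=90/113; mL=45/193, mR=-12285/21809; mL+mR=-7200/21809 → advance -1; mR−mL=-90/113 → turn -1·90°
n=6: pose=(-9,0,E); sL=9/10, sR=45/34; mL=9/20, mR=-297/340; mL+mR=-36/85 → advance -1; mR−mL=-45/34 → turn -1·90°

0 45/53 5/9 45/106 -125/954 -6 3 W
1 90/181 10/13 45/181 -1225/2353 -7 3 N
2 9/10 45/26 9/20 -333/260 -7 2 E
3 18/13 90/137 9/13 63/1781 -8 2 S
4 9/13 9/17 9/26 -81/442 -8 1 W
5 90/193 90/113 45/193 -12285/21809 -9 1 N
6 9/10 45/34 9/20 -297/340 -9 0 E
final -10 0 S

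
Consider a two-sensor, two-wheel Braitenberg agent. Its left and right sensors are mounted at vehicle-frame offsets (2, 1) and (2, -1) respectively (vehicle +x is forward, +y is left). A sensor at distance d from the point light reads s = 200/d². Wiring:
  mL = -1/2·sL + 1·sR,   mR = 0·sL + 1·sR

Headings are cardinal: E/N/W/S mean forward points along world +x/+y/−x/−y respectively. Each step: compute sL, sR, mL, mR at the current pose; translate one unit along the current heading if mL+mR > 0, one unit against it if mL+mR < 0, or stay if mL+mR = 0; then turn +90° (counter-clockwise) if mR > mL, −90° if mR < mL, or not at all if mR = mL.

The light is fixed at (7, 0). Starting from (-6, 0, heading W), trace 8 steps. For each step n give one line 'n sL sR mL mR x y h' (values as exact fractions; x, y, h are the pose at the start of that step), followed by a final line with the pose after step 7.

0 100/113 100/113 50/113 100/113 -6 0 W
1 200/173 200/229 11700/39617 200/229 -7 0 S
2 25/18 50/37 875/1332 50/37 -7 -1 E
3 200/197 40/29 4980/5713 40/29 -6 -1 N
4 100/113 100/113 50/113 100/113 -6 0 W
5 200/173 200/229 11700/39617 200/229 -7 0 S
6 25/18 50/37 875/1332 50/37 -7 -1 E
7 200/197 40/29 4980/5713 40/29 -6 -1 N
final -6 0 W

n=0: pose=(-6,0,W); sL=100/113, sR=100/113; mL=50/113, mR=100/113; mL+mR=150/113 → advance +1; mR−mL=50/113 → turn +1·90°
n=1: pose=(-7,0,S); sL=200/173, sR=200/229; mL=11700/39617, mR=200/229; mL+mR=46300/39617 → advance +1; mR−mL=100/173 → turn +1·90°
n=2: pose=(-7,-1,E); sL=25/18, sR=50/37; mL=875/1332, mR=50/37; mL+mR=2675/1332 → advance +1; mR−mL=25/36 → turn +1·90°
n=3: pose=(-6,-1,N); sL=200/197, sR=40/29; mL=4980/5713, mR=40/29; mL+mR=12860/5713 → advance +1; mR−mL=100/197 → turn +1·90°
n=4: pose=(-6,0,W); sL=100/113, sR=100/113; mL=50/113, mR=100/113; mL+mR=150/113 → advance +1; mR−mL=50/113 → turn +1·90°
n=5: pose=(-7,0,S); sL=200/173, sR=200/229; mL=11700/39617, mR=200/229; mL+mR=46300/39617 → advance +1; mR−mL=100/173 → turn +1·90°
n=6: pose=(-7,-1,E); sL=25/18, sR=50/37; mL=875/1332, mR=50/37; mL+mR=2675/1332 → advance +1; mR−mL=25/36 → turn +1·90°
n=7: pose=(-6,-1,N); sL=200/197, sR=40/29; mL=4980/5713, mR=40/29; mL+mR=12860/5713 → advance +1; mR−mL=100/197 → turn +1·90°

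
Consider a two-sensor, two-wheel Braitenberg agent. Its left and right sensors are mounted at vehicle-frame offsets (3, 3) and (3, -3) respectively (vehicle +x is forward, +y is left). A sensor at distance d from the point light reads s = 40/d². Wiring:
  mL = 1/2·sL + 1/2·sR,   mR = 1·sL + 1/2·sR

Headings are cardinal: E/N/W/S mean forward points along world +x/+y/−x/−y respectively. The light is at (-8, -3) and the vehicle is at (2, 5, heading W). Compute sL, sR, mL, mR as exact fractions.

left sensor world pos  = (-1, 2); dL² = 74
right sensor world pos = (-1, 8); dR² = 170
sL = 40/74 = 20/37
sR = 40/170 = 4/17
mL = 1/2·sL + 1/2·sR = 244/629
mR = 1·sL + 1/2·sR = 414/629

20/37 4/17 244/629 414/629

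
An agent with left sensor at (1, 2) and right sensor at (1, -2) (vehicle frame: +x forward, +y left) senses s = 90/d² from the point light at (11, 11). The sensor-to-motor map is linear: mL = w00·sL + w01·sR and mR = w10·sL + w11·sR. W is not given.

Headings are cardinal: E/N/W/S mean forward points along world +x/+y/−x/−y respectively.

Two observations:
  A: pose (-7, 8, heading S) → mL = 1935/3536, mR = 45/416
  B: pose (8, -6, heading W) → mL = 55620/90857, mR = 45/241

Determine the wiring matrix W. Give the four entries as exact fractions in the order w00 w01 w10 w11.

1 1 0 1/2

obs A: pose=(-7,8,S) → sL=45/136, sR=45/208, mL=1935/3536, mR=45/416
obs B: pose=(8,-6,W) → sL=90/377, sR=90/241, mL=55620/90857, mR=45/241
sensor matrix S = [[45/136, 45/208], [90/377, 90/241]]; det S = 11552625/160635176
solve [mL_A; mL_B] = S·[w00; w01] and [mR_A; mR_B] = S·[w10; w11]:
  w00 = 1, w01 = 1, w10 = 0, w11 = 1/2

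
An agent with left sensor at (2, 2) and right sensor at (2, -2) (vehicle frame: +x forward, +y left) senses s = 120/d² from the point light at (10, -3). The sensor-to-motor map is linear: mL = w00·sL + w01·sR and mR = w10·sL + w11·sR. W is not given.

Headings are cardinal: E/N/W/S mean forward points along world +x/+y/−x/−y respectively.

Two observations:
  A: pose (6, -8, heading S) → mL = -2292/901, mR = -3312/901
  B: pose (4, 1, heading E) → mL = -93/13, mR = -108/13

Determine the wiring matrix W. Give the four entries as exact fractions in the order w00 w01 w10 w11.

-1/2 -1 -1 -1

obs A: pose=(6,-8,S) → sL=120/53, sR=24/17, mL=-2292/901, mR=-3312/901
obs B: pose=(4,1,E) → sL=30/13, sR=6, mL=-93/13, mR=-108/13
sensor matrix S = [[120/53, 24/17], [30/13, 6]]; det S = 120960/11713
solve [mL_A; mL_B] = S·[w00; w01] and [mR_A; mR_B] = S·[w10; w11]:
  w00 = -1/2, w01 = -1, w10 = -1, w11 = -1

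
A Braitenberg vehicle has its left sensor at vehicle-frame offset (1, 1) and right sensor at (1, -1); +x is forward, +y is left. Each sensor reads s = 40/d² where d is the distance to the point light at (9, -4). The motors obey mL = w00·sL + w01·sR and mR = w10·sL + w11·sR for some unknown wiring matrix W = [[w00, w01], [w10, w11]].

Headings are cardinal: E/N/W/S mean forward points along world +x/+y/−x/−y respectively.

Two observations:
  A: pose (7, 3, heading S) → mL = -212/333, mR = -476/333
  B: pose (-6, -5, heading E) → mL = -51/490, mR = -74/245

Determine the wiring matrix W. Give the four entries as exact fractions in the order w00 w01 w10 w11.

obs A: pose=(7,3,S) → sL=40/37, sR=8/9, mL=-212/333, mR=-476/333
obs B: pose=(-6,-5,E) → sL=10/49, sR=1/5, mL=-51/490, mR=-74/245
sensor matrix S = [[40/37, 8/9], [10/49, 1/5]]; det S = 568/16317
solve [mL_A; mL_B] = S·[w00; w01] and [mR_A; mR_B] = S·[w10; w11]:
  w00 = -1, w01 = 1/2, w10 = -1/2, w11 = -1

-1 1/2 -1/2 -1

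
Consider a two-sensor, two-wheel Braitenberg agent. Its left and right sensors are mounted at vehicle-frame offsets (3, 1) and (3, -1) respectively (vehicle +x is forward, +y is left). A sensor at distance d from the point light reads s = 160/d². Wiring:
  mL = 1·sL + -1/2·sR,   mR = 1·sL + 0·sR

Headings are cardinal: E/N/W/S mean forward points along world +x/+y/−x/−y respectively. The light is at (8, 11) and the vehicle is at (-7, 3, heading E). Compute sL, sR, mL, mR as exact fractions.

160/193 32/45 4112/8685 160/193

left sensor world pos  = (-4, 4); dL² = 193
right sensor world pos = (-4, 2); dR² = 225
sL = 160/193 = 160/193
sR = 160/225 = 32/45
mL = 1·sL + -1/2·sR = 4112/8685
mR = 1·sL + 0·sR = 160/193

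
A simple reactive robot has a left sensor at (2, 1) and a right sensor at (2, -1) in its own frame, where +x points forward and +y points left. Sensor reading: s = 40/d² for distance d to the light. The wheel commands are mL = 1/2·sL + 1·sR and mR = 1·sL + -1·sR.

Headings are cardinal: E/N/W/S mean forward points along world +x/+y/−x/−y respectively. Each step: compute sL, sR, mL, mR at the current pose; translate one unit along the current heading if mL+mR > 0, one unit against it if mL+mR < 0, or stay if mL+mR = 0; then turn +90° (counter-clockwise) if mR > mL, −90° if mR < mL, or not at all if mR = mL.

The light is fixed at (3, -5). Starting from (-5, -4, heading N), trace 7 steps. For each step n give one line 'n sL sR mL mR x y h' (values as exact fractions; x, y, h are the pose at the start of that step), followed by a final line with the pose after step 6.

0 4/9 20/29 238/261 -64/261 -5 -4 N
1 8/9 40/37 508/333 -64/333 -5 -3 E
2 10/9 5/8 85/72 35/72 -4 -3 S
3 40/81 8/17 988/1377 32/1377 -4 -4 W
4 4/9 20/29 238/261 -64/261 -5 -4 N
5 8/9 40/37 508/333 -64/333 -5 -3 E
6 10/9 5/8 85/72 35/72 -4 -3 S
final -4 -4 W

n=0: pose=(-5,-4,N); sL=4/9, sR=20/29; mL=238/261, mR=-64/261; mL+mR=2/3 → advance +1; mR−mL=-302/261 → turn -1·90°
n=1: pose=(-5,-3,E); sL=8/9, sR=40/37; mL=508/333, mR=-64/333; mL+mR=4/3 → advance +1; mR−mL=-572/333 → turn -1·90°
n=2: pose=(-4,-3,S); sL=10/9, sR=5/8; mL=85/72, mR=35/72; mL+mR=5/3 → advance +1; mR−mL=-25/36 → turn -1·90°
n=3: pose=(-4,-4,W); sL=40/81, sR=8/17; mL=988/1377, mR=32/1377; mL+mR=20/27 → advance +1; mR−mL=-956/1377 → turn -1·90°
n=4: pose=(-5,-4,N); sL=4/9, sR=20/29; mL=238/261, mR=-64/261; mL+mR=2/3 → advance +1; mR−mL=-302/261 → turn -1·90°
n=5: pose=(-5,-3,E); sL=8/9, sR=40/37; mL=508/333, mR=-64/333; mL+mR=4/3 → advance +1; mR−mL=-572/333 → turn -1·90°
n=6: pose=(-4,-3,S); sL=10/9, sR=5/8; mL=85/72, mR=35/72; mL+mR=5/3 → advance +1; mR−mL=-25/36 → turn -1·90°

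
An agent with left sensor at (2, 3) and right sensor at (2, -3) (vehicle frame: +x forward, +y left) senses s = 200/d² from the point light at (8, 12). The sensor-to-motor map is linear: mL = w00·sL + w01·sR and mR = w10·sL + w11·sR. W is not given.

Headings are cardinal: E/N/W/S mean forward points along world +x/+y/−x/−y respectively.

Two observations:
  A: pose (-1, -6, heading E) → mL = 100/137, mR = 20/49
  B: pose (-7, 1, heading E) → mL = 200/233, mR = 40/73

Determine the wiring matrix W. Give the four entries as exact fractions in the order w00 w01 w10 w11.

1 0 0 1

obs A: pose=(-1,-6,E) → sL=100/137, sR=20/49, mL=100/137, mR=20/49
obs B: pose=(-7,1,E) → sL=200/233, sR=40/73, mL=200/233, mR=40/73
sensor matrix S = [[100/137, 20/49], [200/233, 40/73]]; det S = 5664000/114181417
solve [mL_A; mL_B] = S·[w00; w01] and [mR_A; mR_B] = S·[w10; w11]:
  w00 = 1, w01 = 0, w10 = 0, w11 = 1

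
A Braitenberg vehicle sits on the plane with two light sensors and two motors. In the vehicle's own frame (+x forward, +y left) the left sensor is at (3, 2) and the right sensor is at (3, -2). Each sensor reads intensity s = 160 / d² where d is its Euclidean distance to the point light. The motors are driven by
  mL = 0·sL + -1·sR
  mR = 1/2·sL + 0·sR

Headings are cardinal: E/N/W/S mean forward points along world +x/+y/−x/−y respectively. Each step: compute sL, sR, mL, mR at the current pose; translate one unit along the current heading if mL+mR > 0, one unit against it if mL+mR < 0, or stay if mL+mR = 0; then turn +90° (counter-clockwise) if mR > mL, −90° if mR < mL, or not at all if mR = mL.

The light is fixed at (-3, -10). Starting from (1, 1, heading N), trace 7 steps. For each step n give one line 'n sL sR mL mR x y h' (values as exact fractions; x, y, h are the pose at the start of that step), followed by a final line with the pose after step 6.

n=0: pose=(1,1,N); sL=4/5, sR=20/29; mL=-20/29, mR=2/5; mL+mR=-42/145 → advance -1; mR−mL=158/145 → turn +1·90°
n=1: pose=(1,0,W); sL=32/13, sR=32/29; mL=-32/29, mR=16/13; mL+mR=48/377 → advance +1; mR−mL=880/377 → turn +1·90°
n=2: pose=(0,0,S); sL=80/37, sR=16/5; mL=-16/5, mR=40/37; mL+mR=-392/185 → advance -1; mR−mL=792/185 → turn +1·90°
n=3: pose=(0,1,E); sL=32/41, sR=160/117; mL=-160/117, mR=16/41; mL+mR=-4688/4797 → advance -1; mR−mL=8432/4797 → turn +1·90°
n=4: pose=(-1,1,N); sL=40/49, sR=40/53; mL=-40/53, mR=20/49; mL+mR=-900/2597 → advance -1; mR−mL=3020/2597 → turn +1·90°
n=5: pose=(-1,0,W); sL=32/13, sR=32/29; mL=-32/29, mR=16/13; mL+mR=48/377 → advance +1; mR−mL=880/377 → turn +1·90°
n=6: pose=(-2,0,S); sL=80/29, sR=16/5; mL=-16/5, mR=40/29; mL+mR=-264/145 → advance -1; mR−mL=664/145 → turn +1·90°

0 4/5 20/29 -20/29 2/5 1 1 N
1 32/13 32/29 -32/29 16/13 1 0 W
2 80/37 16/5 -16/5 40/37 0 0 S
3 32/41 160/117 -160/117 16/41 0 1 E
4 40/49 40/53 -40/53 20/49 -1 1 N
5 32/13 32/29 -32/29 16/13 -1 0 W
6 80/29 16/5 -16/5 40/29 -2 0 S
final -2 1 E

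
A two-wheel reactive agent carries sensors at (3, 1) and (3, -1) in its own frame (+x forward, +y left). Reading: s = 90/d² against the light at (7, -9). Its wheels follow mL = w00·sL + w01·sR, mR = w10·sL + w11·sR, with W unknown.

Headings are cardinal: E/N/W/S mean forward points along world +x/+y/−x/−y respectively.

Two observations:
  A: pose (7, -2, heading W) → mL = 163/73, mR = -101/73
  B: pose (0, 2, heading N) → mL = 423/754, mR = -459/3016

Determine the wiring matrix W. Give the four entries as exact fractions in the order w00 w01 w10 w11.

1/2 1 -1 1/2

obs A: pose=(7,-2,W) → sL=2, sR=90/73, mL=163/73, mR=-101/73
obs B: pose=(0,2,N) → sL=9/26, sR=45/116, mL=423/754, mR=-459/3016
sensor matrix S = [[2, 90/73], [9/26, 45/116]]; det S = 19215/55042
solve [mL_A; mL_B] = S·[w00; w01] and [mR_A; mR_B] = S·[w10; w11]:
  w00 = 1/2, w01 = 1, w10 = -1, w11 = 1/2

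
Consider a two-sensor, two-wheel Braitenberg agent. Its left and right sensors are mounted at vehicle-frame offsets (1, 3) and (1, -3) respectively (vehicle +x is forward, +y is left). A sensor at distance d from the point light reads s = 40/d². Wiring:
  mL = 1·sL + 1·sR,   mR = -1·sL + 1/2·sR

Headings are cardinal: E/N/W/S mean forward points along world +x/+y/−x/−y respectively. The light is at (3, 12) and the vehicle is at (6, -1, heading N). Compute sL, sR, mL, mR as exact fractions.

5/18 2/9 1/2 -1/6

left sensor world pos  = (3, 0); dL² = 144
right sensor world pos = (9, 0); dR² = 180
sL = 40/144 = 5/18
sR = 40/180 = 2/9
mL = 1·sL + 1·sR = 1/2
mR = -1·sL + 1/2·sR = -1/6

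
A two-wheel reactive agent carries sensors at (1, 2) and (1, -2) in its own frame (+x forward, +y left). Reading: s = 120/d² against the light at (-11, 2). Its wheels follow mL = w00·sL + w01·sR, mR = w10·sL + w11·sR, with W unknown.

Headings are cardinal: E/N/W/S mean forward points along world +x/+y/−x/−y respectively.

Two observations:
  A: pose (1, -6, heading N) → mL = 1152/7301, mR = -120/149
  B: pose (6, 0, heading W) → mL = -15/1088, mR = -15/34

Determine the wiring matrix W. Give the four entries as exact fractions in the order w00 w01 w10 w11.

obs A: pose=(1,-6,N) → sL=120/149, sR=24/49, mL=1152/7301, mR=-120/149
obs B: pose=(6,0,W) → sL=15/34, sR=15/32, mL=-15/1088, mR=-15/34
sensor matrix S = [[120/149, 24/49], [15/34, 15/32]]; det S = 80145/496468
solve [mL_A; mL_B] = S·[w00; w01] and [mR_A; mR_B] = S·[w10; w11]:
  w00 = 1/2, w01 = -1/2, w10 = -1, w11 = 0

1/2 -1/2 -1 0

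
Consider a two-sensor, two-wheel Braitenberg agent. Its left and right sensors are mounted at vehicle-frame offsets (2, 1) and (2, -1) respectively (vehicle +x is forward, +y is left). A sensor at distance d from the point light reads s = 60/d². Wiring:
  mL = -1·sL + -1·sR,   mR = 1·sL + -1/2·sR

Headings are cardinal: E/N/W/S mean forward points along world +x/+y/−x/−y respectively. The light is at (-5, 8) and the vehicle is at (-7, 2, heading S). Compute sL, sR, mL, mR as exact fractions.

12/13 60/73 -1656/949 486/949

left sensor world pos  = (-6, 0); dL² = 65
right sensor world pos = (-8, 0); dR² = 73
sL = 60/65 = 12/13
sR = 60/73 = 60/73
mL = -1·sL + -1·sR = -1656/949
mR = 1·sL + -1/2·sR = 486/949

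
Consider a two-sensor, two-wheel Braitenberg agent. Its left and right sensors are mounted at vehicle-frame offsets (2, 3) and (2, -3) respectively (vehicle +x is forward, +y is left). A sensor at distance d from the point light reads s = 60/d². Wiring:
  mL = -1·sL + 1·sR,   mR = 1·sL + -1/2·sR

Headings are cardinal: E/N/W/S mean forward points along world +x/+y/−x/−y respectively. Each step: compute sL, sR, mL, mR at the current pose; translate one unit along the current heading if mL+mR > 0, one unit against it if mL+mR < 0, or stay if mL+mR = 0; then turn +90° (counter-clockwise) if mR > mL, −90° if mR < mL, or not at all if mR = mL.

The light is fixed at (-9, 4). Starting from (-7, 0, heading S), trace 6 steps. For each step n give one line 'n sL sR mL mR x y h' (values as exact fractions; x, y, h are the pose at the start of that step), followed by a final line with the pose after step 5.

n=0: pose=(-7,0,S); sL=60/61, sR=60/37; mL=1440/2257, mR=390/2257; mL+mR=30/37 → advance +1; mR−mL=-1050/2257 → turn -1·90°
n=1: pose=(-7,-1,W); sL=15/16, sR=15; mL=225/16, mR=-105/16; mL+mR=15/2 → advance +1; mR−mL=-165/8 → turn -1·90°
n=2: pose=(-8,-1,N); sL=60/13, sR=12/5; mL=-144/65, mR=222/65; mL+mR=6/5 → advance +1; mR−mL=366/65 → turn +1·90°
n=3: pose=(-8,0,W); sL=6/5, sR=30; mL=144/5, mR=-69/5; mL+mR=15 → advance +1; mR−mL=-213/5 → turn -1·90°
n=4: pose=(-9,0,N); sL=60/13, sR=60/13; mL=0, mR=30/13; mL+mR=30/13 → advance +1; mR−mL=30/13 → turn +1·90°
n=5: pose=(-9,1,W); sL=3/2, sR=15; mL=27/2, mR=-6; mL+mR=15/2 → advance +1; mR−mL=-39/2 → turn -1·90°

0 60/61 60/37 1440/2257 390/2257 -7 0 S
1 15/16 15 225/16 -105/16 -7 -1 W
2 60/13 12/5 -144/65 222/65 -8 -1 N
3 6/5 30 144/5 -69/5 -8 0 W
4 60/13 60/13 0 30/13 -9 0 N
5 3/2 15 27/2 -6 -9 1 W
final -10 1 N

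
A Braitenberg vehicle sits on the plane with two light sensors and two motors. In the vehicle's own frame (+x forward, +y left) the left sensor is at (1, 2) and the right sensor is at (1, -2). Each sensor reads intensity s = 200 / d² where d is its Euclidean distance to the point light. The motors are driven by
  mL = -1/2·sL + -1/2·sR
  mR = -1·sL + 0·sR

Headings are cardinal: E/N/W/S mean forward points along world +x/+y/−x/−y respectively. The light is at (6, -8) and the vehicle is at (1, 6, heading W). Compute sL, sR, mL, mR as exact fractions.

left sensor world pos  = (0, 4); dL² = 180
right sensor world pos = (0, 8); dR² = 292
sL = 200/180 = 10/9
sR = 200/292 = 50/73
mL = -1/2·sL + -1/2·sR = -590/657
mR = -1·sL + 0·sR = -10/9

10/9 50/73 -590/657 -10/9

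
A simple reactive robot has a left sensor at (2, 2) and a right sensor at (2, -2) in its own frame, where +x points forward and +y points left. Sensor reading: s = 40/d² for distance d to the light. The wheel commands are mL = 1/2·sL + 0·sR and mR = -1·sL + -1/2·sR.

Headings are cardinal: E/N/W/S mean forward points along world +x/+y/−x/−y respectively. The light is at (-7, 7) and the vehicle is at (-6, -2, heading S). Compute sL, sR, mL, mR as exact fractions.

4/13 20/61 2/13 -374/793

left sensor world pos  = (-4, -4); dL² = 130
right sensor world pos = (-8, -4); dR² = 122
sL = 40/130 = 4/13
sR = 40/122 = 20/61
mL = 1/2·sL + 0·sR = 2/13
mR = -1·sL + -1/2·sR = -374/793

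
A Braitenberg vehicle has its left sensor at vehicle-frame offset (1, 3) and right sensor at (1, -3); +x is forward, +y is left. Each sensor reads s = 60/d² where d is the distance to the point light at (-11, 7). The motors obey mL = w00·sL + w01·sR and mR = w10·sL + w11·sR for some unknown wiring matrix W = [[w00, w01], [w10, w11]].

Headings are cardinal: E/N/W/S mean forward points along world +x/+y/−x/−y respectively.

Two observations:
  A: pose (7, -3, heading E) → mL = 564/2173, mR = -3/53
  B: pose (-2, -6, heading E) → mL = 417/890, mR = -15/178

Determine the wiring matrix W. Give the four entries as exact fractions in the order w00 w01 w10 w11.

obs A: pose=(7,-3,E) → sL=6/41, sR=6/53, mL=564/2173, mR=-3/53
obs B: pose=(-2,-6,E) → sL=3/10, sR=15/89, mL=417/890, mR=-15/178
sensor matrix S = [[6/41, 6/53], [3/10, 15/89]]; det S = -8991/966985
solve [mL_A; mL_B] = S·[w00; w01] and [mR_A; mR_B] = S·[w10; w11]:
  w00 = 1, w01 = 1, w10 = 0, w11 = -1/2

1 1 0 -1/2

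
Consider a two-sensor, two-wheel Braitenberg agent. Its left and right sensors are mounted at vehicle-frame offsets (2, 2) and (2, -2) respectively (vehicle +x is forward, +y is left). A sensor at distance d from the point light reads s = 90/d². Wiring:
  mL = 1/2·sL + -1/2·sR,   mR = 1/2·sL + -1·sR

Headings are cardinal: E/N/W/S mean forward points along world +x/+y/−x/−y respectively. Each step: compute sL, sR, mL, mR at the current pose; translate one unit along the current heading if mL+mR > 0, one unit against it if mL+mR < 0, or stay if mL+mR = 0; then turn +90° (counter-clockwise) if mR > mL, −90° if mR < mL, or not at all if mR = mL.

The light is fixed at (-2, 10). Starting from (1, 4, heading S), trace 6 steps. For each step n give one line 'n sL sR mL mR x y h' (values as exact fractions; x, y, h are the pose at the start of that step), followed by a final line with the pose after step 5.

n=0: pose=(1,4,S); sL=90/89, sR=18/13; mL=-216/1157, mR=-1017/1157; mL+mR=-1233/1157 → advance -1; mR−mL=-9/13 → turn -1·90°
n=1: pose=(1,5,W); sL=9/5, sR=9; mL=-18/5, mR=-81/10; mL+mR=-117/10 → advance -1; mR−mL=-9/2 → turn -1·90°
n=2: pose=(2,5,N); sL=90/13, sR=2; mL=32/13, mR=19/13; mL+mR=51/13 → advance +1; mR−mL=-1 → turn -1·90°
n=3: pose=(2,6,E); sL=9/4, sR=5/4; mL=1/2, mR=-1/8; mL+mR=3/8 → advance +1; mR−mL=-5/8 → turn -1·90°
n=4: pose=(3,6,S); sL=18/17, sR=2; mL=-8/17, mR=-25/17; mL+mR=-33/17 → advance -1; mR−mL=-1 → turn -1·90°
n=5: pose=(3,7,W); sL=45/17, sR=9; mL=-54/17, mR=-261/34; mL+mR=-369/34 → advance -1; mR−mL=-9/2 → turn -1·90°

0 90/89 18/13 -216/1157 -1017/1157 1 4 S
1 9/5 9 -18/5 -81/10 1 5 W
2 90/13 2 32/13 19/13 2 5 N
3 9/4 5/4 1/2 -1/8 2 6 E
4 18/17 2 -8/17 -25/17 3 6 S
5 45/17 9 -54/17 -261/34 3 7 W
final 4 7 N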